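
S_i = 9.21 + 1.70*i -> [9.21, 10.91, 12.61, 14.31, 16.01]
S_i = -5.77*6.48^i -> [-5.77, -37.39, -242.28, -1570.0, -10173.63]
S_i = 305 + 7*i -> [305, 312, 319, 326, 333]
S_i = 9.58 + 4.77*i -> [9.58, 14.35, 19.12, 23.89, 28.66]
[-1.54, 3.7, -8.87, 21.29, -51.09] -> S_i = -1.54*(-2.40)^i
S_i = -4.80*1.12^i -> [-4.8, -5.38, -6.02, -6.74, -7.55]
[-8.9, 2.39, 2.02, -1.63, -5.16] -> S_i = Random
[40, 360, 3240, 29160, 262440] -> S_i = 40*9^i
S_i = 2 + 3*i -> [2, 5, 8, 11, 14]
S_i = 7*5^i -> [7, 35, 175, 875, 4375]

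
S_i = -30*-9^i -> [-30, 270, -2430, 21870, -196830]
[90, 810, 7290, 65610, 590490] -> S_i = 90*9^i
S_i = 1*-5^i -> [1, -5, 25, -125, 625]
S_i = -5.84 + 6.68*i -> [-5.84, 0.84, 7.52, 14.2, 20.88]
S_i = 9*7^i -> [9, 63, 441, 3087, 21609]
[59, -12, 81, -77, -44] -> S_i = Random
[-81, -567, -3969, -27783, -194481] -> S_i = -81*7^i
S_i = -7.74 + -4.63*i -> [-7.74, -12.37, -17.0, -21.63, -26.26]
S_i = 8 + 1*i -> [8, 9, 10, 11, 12]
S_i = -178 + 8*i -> [-178, -170, -162, -154, -146]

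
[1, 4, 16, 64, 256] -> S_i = 1*4^i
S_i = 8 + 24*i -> [8, 32, 56, 80, 104]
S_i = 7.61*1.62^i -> [7.61, 12.33, 19.97, 32.35, 52.41]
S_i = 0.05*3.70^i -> [0.05, 0.19, 0.68, 2.53, 9.37]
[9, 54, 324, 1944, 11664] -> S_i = 9*6^i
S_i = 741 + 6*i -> [741, 747, 753, 759, 765]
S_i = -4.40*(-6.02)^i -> [-4.4, 26.49, -159.46, 959.94, -5778.81]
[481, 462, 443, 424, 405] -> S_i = 481 + -19*i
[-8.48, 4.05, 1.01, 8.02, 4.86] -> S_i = Random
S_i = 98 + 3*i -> [98, 101, 104, 107, 110]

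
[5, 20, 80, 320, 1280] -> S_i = 5*4^i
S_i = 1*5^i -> [1, 5, 25, 125, 625]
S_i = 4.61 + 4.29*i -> [4.61, 8.9, 13.19, 17.48, 21.77]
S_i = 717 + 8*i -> [717, 725, 733, 741, 749]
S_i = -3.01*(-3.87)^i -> [-3.01, 11.65, -45.08, 174.46, -675.17]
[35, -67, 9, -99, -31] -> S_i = Random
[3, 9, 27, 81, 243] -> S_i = 3*3^i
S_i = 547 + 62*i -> [547, 609, 671, 733, 795]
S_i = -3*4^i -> [-3, -12, -48, -192, -768]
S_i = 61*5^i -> [61, 305, 1525, 7625, 38125]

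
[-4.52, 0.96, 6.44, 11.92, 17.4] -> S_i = -4.52 + 5.48*i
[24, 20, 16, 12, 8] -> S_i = 24 + -4*i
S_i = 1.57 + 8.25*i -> [1.57, 9.82, 18.07, 26.32, 34.57]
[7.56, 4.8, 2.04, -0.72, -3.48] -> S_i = 7.56 + -2.76*i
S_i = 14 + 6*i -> [14, 20, 26, 32, 38]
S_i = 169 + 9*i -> [169, 178, 187, 196, 205]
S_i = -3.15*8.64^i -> [-3.15, -27.22, -235.15, -2031.66, -17553.57]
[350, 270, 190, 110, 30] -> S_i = 350 + -80*i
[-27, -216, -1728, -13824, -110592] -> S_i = -27*8^i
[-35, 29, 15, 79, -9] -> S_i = Random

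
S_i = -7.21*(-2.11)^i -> [-7.21, 15.21, -32.1, 67.73, -142.91]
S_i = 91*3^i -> [91, 273, 819, 2457, 7371]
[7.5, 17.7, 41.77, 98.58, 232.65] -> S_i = 7.50*2.36^i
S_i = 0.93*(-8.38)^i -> [0.93, -7.79, 65.31, -547.29, 4586.26]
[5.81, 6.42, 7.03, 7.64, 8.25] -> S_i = 5.81 + 0.61*i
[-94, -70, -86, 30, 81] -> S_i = Random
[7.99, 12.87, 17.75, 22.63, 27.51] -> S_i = 7.99 + 4.88*i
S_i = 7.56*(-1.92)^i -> [7.56, -14.52, 27.87, -53.51, 102.74]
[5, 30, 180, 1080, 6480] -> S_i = 5*6^i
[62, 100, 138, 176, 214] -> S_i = 62 + 38*i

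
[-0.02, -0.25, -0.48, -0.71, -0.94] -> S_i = -0.02 + -0.23*i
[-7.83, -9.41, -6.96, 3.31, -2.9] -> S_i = Random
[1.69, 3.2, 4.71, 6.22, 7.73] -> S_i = 1.69 + 1.51*i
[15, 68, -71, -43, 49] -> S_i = Random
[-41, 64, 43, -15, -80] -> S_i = Random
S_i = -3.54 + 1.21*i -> [-3.54, -2.33, -1.12, 0.09, 1.3]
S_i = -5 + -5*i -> [-5, -10, -15, -20, -25]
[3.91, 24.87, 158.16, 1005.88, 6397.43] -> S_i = 3.91*6.36^i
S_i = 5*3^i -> [5, 15, 45, 135, 405]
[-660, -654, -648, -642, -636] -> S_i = -660 + 6*i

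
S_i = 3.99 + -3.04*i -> [3.99, 0.95, -2.09, -5.13, -8.17]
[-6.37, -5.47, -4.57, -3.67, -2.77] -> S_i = -6.37 + 0.90*i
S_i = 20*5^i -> [20, 100, 500, 2500, 12500]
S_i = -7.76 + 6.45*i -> [-7.76, -1.31, 5.14, 11.59, 18.04]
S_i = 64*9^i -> [64, 576, 5184, 46656, 419904]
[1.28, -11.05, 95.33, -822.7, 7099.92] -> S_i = 1.28*(-8.63)^i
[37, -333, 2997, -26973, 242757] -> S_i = 37*-9^i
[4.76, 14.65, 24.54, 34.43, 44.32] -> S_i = 4.76 + 9.89*i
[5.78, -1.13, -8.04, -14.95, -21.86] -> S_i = 5.78 + -6.91*i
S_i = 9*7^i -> [9, 63, 441, 3087, 21609]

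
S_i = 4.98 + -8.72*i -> [4.98, -3.74, -12.46, -21.18, -29.9]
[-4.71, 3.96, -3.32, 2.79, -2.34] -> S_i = -4.71*(-0.84)^i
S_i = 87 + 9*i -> [87, 96, 105, 114, 123]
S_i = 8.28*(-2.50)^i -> [8.28, -20.7, 51.75, -129.38, 323.44]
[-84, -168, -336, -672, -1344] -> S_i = -84*2^i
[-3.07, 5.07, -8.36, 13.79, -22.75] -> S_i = -3.07*(-1.65)^i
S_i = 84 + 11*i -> [84, 95, 106, 117, 128]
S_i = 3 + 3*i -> [3, 6, 9, 12, 15]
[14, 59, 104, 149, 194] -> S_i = 14 + 45*i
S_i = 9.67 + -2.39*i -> [9.67, 7.28, 4.89, 2.5, 0.11]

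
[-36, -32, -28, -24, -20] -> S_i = -36 + 4*i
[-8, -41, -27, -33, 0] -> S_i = Random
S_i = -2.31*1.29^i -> [-2.31, -2.98, -3.84, -4.96, -6.4]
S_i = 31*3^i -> [31, 93, 279, 837, 2511]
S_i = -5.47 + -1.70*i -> [-5.47, -7.17, -8.87, -10.57, -12.27]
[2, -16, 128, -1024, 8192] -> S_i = 2*-8^i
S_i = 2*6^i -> [2, 12, 72, 432, 2592]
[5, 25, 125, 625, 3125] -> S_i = 5*5^i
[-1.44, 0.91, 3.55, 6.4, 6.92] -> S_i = Random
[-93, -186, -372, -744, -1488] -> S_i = -93*2^i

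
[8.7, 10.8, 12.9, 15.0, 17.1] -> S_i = 8.70 + 2.10*i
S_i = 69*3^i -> [69, 207, 621, 1863, 5589]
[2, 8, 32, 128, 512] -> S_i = 2*4^i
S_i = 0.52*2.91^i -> [0.52, 1.51, 4.4, 12.81, 37.29]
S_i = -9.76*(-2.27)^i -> [-9.76, 22.16, -50.29, 114.16, -259.15]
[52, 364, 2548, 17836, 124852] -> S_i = 52*7^i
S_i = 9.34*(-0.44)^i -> [9.34, -4.11, 1.81, -0.8, 0.35]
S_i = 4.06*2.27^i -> [4.06, 9.22, 20.92, 47.49, 107.8]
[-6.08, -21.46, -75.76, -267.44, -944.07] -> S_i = -6.08*3.53^i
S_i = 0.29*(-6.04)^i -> [0.29, -1.75, 10.58, -63.9, 385.96]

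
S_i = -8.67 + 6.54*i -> [-8.67, -2.13, 4.41, 10.95, 17.49]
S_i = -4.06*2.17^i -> [-4.06, -8.81, -19.12, -41.49, -90.03]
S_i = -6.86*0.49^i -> [-6.86, -3.36, -1.65, -0.81, -0.4]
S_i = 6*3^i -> [6, 18, 54, 162, 486]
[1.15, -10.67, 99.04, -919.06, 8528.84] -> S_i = 1.15*(-9.28)^i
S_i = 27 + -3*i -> [27, 24, 21, 18, 15]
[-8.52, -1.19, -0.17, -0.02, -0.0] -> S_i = -8.52*0.14^i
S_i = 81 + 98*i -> [81, 179, 277, 375, 473]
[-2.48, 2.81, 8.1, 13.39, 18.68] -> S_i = -2.48 + 5.29*i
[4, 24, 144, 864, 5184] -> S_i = 4*6^i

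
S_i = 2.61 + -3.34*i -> [2.61, -0.73, -4.07, -7.41, -10.75]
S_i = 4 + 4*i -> [4, 8, 12, 16, 20]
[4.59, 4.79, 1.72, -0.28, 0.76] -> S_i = Random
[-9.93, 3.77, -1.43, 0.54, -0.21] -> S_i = -9.93*(-0.38)^i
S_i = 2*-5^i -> [2, -10, 50, -250, 1250]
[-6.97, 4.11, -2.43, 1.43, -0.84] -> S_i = -6.97*(-0.59)^i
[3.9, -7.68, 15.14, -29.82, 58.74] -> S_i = 3.90*(-1.97)^i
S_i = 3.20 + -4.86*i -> [3.2, -1.66, -6.52, -11.38, -16.24]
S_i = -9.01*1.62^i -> [-9.01, -14.6, -23.65, -38.31, -62.06]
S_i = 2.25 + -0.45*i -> [2.25, 1.8, 1.35, 0.9, 0.45]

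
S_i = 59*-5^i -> [59, -295, 1475, -7375, 36875]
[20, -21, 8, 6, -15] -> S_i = Random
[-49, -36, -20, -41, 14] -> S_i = Random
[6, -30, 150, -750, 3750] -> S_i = 6*-5^i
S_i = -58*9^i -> [-58, -522, -4698, -42282, -380538]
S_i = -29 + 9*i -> [-29, -20, -11, -2, 7]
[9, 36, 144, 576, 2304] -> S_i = 9*4^i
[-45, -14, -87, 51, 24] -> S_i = Random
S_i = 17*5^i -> [17, 85, 425, 2125, 10625]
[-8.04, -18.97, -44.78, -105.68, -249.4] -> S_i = -8.04*2.36^i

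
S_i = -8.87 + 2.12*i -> [-8.87, -6.75, -4.63, -2.51, -0.39]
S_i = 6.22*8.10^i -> [6.22, 50.38, 408.09, 3305.56, 26775.06]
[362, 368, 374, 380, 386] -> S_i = 362 + 6*i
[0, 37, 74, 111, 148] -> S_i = 0 + 37*i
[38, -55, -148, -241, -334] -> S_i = 38 + -93*i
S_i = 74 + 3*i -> [74, 77, 80, 83, 86]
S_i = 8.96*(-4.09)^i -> [8.96, -36.65, 149.88, -613.02, 2507.27]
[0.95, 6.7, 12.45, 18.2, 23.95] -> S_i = 0.95 + 5.75*i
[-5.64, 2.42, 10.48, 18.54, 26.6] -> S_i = -5.64 + 8.06*i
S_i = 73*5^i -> [73, 365, 1825, 9125, 45625]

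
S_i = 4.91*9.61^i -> [4.91, 47.19, 453.45, 4357.64, 41876.95]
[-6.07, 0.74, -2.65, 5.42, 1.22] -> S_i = Random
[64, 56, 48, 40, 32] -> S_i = 64 + -8*i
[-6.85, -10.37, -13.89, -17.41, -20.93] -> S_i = -6.85 + -3.52*i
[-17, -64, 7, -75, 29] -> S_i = Random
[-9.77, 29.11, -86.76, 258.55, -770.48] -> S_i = -9.77*(-2.98)^i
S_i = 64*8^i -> [64, 512, 4096, 32768, 262144]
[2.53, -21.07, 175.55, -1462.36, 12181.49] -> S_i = 2.53*(-8.33)^i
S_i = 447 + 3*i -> [447, 450, 453, 456, 459]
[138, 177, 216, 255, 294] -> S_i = 138 + 39*i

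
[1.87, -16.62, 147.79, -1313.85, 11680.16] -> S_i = 1.87*(-8.89)^i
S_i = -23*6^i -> [-23, -138, -828, -4968, -29808]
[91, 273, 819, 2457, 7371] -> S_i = 91*3^i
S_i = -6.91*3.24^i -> [-6.91, -22.39, -72.54, -235.02, -761.48]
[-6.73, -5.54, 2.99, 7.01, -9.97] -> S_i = Random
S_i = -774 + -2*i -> [-774, -776, -778, -780, -782]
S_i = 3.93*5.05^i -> [3.93, 19.85, 100.22, 506.14, 2555.98]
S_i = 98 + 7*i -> [98, 105, 112, 119, 126]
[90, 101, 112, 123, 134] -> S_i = 90 + 11*i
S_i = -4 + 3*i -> [-4, -1, 2, 5, 8]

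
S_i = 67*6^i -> [67, 402, 2412, 14472, 86832]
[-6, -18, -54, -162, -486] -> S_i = -6*3^i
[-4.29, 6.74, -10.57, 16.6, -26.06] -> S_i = -4.29*(-1.57)^i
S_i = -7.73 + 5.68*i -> [-7.73, -2.05, 3.63, 9.31, 14.99]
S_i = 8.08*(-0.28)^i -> [8.08, -2.26, 0.63, -0.18, 0.05]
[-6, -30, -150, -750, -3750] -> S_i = -6*5^i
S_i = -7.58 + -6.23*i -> [-7.58, -13.81, -20.04, -26.27, -32.5]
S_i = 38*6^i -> [38, 228, 1368, 8208, 49248]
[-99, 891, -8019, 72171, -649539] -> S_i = -99*-9^i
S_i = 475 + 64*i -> [475, 539, 603, 667, 731]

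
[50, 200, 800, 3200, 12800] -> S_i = 50*4^i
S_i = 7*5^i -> [7, 35, 175, 875, 4375]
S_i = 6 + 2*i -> [6, 8, 10, 12, 14]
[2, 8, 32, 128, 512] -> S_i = 2*4^i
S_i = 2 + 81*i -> [2, 83, 164, 245, 326]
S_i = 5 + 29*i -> [5, 34, 63, 92, 121]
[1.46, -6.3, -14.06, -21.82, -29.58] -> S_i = 1.46 + -7.76*i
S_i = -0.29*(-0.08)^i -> [-0.29, 0.02, -0.0, 0.0, -0.0]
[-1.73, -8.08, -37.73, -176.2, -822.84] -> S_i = -1.73*4.67^i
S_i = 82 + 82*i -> [82, 164, 246, 328, 410]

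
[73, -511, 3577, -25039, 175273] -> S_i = 73*-7^i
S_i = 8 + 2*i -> [8, 10, 12, 14, 16]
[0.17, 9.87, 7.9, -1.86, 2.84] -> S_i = Random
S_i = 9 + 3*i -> [9, 12, 15, 18, 21]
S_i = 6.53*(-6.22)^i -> [6.53, -40.62, 252.64, -1571.39, 9774.05]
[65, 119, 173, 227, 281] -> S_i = 65 + 54*i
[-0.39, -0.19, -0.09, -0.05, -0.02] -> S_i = -0.39*0.49^i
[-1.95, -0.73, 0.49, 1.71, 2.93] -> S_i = -1.95 + 1.22*i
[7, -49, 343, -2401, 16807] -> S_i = 7*-7^i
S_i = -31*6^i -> [-31, -186, -1116, -6696, -40176]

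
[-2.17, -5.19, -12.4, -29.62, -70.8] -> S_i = -2.17*2.39^i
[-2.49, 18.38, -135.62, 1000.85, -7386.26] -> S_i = -2.49*(-7.38)^i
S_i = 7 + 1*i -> [7, 8, 9, 10, 11]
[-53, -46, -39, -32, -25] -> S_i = -53 + 7*i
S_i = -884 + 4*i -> [-884, -880, -876, -872, -868]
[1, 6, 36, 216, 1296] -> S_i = 1*6^i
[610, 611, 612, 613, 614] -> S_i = 610 + 1*i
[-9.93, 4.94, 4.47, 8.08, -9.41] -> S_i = Random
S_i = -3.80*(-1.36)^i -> [-3.8, 5.17, -7.03, 9.56, -13.0]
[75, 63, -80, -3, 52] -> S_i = Random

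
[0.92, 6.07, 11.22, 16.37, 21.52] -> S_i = 0.92 + 5.15*i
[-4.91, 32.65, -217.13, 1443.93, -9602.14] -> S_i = -4.91*(-6.65)^i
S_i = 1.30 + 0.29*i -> [1.3, 1.59, 1.88, 2.17, 2.46]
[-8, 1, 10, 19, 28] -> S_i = -8 + 9*i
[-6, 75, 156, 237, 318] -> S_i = -6 + 81*i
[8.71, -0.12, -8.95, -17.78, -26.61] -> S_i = 8.71 + -8.83*i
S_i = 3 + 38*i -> [3, 41, 79, 117, 155]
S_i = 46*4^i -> [46, 184, 736, 2944, 11776]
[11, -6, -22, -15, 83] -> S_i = Random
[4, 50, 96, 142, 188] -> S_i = 4 + 46*i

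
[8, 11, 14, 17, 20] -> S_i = 8 + 3*i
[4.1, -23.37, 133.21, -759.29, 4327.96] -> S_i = 4.10*(-5.70)^i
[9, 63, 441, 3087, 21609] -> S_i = 9*7^i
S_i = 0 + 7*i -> [0, 7, 14, 21, 28]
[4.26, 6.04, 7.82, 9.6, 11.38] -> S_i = 4.26 + 1.78*i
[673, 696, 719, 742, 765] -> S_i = 673 + 23*i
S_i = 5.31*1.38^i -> [5.31, 7.33, 10.11, 13.96, 19.26]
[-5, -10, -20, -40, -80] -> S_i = -5*2^i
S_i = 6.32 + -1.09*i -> [6.32, 5.23, 4.14, 3.05, 1.96]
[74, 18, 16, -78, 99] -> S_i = Random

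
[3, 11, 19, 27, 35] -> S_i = 3 + 8*i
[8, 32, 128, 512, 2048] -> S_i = 8*4^i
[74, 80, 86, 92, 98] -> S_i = 74 + 6*i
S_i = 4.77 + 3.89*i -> [4.77, 8.66, 12.55, 16.44, 20.33]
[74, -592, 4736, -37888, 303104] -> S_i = 74*-8^i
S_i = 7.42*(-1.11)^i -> [7.42, -8.24, 9.14, -10.15, 11.26]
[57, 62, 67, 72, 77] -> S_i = 57 + 5*i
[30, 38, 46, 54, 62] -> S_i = 30 + 8*i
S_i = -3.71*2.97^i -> [-3.71, -11.02, -32.73, -97.19, -288.67]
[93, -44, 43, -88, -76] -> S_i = Random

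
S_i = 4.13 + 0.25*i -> [4.13, 4.38, 4.63, 4.88, 5.13]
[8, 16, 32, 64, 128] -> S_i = 8*2^i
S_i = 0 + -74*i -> [0, -74, -148, -222, -296]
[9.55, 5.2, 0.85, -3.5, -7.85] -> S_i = 9.55 + -4.35*i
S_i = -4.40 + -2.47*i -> [-4.4, -6.87, -9.34, -11.81, -14.28]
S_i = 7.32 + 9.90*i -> [7.32, 17.22, 27.12, 37.02, 46.92]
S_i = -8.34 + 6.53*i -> [-8.34, -1.81, 4.72, 11.25, 17.78]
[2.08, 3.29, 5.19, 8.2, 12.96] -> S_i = 2.08*1.58^i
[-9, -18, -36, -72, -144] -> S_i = -9*2^i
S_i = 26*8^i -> [26, 208, 1664, 13312, 106496]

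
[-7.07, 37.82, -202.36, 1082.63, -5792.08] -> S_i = -7.07*(-5.35)^i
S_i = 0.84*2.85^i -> [0.84, 2.39, 6.82, 19.45, 55.42]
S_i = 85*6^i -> [85, 510, 3060, 18360, 110160]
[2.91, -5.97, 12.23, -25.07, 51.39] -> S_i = 2.91*(-2.05)^i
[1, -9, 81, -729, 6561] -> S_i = 1*-9^i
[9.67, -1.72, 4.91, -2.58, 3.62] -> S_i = Random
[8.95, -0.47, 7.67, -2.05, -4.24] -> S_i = Random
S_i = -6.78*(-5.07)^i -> [-6.78, 34.37, -174.28, 883.6, -4479.83]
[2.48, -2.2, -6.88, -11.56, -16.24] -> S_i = 2.48 + -4.68*i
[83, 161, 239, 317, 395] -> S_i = 83 + 78*i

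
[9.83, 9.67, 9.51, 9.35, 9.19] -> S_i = 9.83 + -0.16*i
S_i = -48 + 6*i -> [-48, -42, -36, -30, -24]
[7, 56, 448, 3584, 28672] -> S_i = 7*8^i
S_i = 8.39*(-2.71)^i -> [8.39, -22.74, 61.62, -166.98, 452.52]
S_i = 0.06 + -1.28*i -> [0.06, -1.22, -2.5, -3.78, -5.06]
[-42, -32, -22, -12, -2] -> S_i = -42 + 10*i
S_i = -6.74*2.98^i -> [-6.74, -20.09, -59.85, -178.36, -531.53]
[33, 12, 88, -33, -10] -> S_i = Random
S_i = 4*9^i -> [4, 36, 324, 2916, 26244]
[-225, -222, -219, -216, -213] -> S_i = -225 + 3*i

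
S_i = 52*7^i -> [52, 364, 2548, 17836, 124852]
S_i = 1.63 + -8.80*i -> [1.63, -7.17, -15.97, -24.77, -33.57]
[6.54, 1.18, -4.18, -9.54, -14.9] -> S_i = 6.54 + -5.36*i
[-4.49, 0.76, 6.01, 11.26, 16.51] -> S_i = -4.49 + 5.25*i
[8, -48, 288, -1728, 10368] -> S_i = 8*-6^i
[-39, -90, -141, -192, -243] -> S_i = -39 + -51*i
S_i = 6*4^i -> [6, 24, 96, 384, 1536]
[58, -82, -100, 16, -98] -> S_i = Random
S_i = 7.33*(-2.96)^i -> [7.33, -21.7, 64.22, -190.1, 562.69]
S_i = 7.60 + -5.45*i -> [7.6, 2.15, -3.3, -8.75, -14.2]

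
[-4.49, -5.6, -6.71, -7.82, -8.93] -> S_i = -4.49 + -1.11*i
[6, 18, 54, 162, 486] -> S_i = 6*3^i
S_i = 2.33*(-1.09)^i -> [2.33, -2.54, 2.77, -3.02, 3.29]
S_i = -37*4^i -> [-37, -148, -592, -2368, -9472]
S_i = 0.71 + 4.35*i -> [0.71, 5.06, 9.41, 13.76, 18.11]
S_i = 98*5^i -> [98, 490, 2450, 12250, 61250]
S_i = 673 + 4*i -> [673, 677, 681, 685, 689]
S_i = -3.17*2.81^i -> [-3.17, -8.91, -25.03, -70.34, -197.64]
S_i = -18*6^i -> [-18, -108, -648, -3888, -23328]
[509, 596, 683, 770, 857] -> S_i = 509 + 87*i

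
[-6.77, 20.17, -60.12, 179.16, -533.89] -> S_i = -6.77*(-2.98)^i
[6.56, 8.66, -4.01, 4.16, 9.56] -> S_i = Random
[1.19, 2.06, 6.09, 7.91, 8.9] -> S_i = Random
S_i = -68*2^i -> [-68, -136, -272, -544, -1088]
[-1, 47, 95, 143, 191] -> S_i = -1 + 48*i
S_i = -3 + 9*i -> [-3, 6, 15, 24, 33]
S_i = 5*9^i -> [5, 45, 405, 3645, 32805]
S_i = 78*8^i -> [78, 624, 4992, 39936, 319488]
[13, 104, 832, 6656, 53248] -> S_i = 13*8^i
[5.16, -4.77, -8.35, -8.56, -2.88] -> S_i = Random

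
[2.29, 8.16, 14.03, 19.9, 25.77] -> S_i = 2.29 + 5.87*i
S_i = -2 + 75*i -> [-2, 73, 148, 223, 298]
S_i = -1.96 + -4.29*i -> [-1.96, -6.25, -10.54, -14.83, -19.12]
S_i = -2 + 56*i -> [-2, 54, 110, 166, 222]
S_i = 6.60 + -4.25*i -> [6.6, 2.35, -1.9, -6.15, -10.4]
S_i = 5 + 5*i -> [5, 10, 15, 20, 25]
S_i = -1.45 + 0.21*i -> [-1.45, -1.24, -1.03, -0.82, -0.61]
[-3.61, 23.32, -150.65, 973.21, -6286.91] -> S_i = -3.61*(-6.46)^i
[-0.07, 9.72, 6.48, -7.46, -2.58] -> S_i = Random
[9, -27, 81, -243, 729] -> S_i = 9*-3^i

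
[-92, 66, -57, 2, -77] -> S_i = Random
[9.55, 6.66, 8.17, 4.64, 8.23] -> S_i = Random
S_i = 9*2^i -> [9, 18, 36, 72, 144]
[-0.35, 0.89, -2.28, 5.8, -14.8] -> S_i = -0.35*(-2.55)^i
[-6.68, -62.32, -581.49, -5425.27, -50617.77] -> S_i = -6.68*9.33^i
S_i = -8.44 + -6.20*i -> [-8.44, -14.64, -20.84, -27.04, -33.24]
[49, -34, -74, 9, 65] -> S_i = Random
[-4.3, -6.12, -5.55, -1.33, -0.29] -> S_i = Random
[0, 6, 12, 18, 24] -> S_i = 0 + 6*i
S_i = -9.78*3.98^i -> [-9.78, -38.92, -154.92, -616.58, -2453.98]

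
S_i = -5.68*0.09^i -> [-5.68, -0.51, -0.05, -0.0, -0.0]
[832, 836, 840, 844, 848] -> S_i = 832 + 4*i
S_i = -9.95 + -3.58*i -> [-9.95, -13.53, -17.11, -20.69, -24.27]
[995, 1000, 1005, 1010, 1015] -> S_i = 995 + 5*i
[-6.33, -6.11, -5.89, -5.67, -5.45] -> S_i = -6.33 + 0.22*i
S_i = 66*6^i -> [66, 396, 2376, 14256, 85536]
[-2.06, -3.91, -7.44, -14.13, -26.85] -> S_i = -2.06*1.90^i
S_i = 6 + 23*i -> [6, 29, 52, 75, 98]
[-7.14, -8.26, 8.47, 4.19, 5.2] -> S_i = Random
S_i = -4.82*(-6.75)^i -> [-4.82, 32.54, -219.61, 1482.38, -10006.04]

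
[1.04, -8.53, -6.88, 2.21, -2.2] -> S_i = Random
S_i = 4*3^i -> [4, 12, 36, 108, 324]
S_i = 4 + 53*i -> [4, 57, 110, 163, 216]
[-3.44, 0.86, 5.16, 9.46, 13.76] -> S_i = -3.44 + 4.30*i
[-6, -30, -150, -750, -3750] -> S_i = -6*5^i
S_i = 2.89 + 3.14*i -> [2.89, 6.03, 9.17, 12.31, 15.45]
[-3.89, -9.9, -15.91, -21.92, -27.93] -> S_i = -3.89 + -6.01*i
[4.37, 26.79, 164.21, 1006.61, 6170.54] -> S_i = 4.37*6.13^i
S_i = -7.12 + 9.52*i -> [-7.12, 2.4, 11.92, 21.44, 30.96]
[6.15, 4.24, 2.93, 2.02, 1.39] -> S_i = 6.15*0.69^i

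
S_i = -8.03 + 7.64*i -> [-8.03, -0.39, 7.25, 14.89, 22.53]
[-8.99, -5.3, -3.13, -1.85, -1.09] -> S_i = -8.99*0.59^i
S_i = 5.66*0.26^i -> [5.66, 1.47, 0.38, 0.1, 0.03]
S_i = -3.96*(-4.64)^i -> [-3.96, 18.37, -85.26, 395.59, -1835.55]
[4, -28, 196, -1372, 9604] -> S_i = 4*-7^i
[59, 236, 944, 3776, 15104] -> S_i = 59*4^i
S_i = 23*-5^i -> [23, -115, 575, -2875, 14375]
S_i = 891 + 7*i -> [891, 898, 905, 912, 919]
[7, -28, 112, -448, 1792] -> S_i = 7*-4^i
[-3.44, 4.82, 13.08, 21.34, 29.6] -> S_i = -3.44 + 8.26*i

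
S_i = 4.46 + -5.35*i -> [4.46, -0.89, -6.24, -11.59, -16.94]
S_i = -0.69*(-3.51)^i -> [-0.69, 2.42, -8.5, 29.84, -104.73]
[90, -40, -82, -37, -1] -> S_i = Random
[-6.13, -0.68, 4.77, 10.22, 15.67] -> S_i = -6.13 + 5.45*i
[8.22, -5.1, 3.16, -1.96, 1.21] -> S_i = 8.22*(-0.62)^i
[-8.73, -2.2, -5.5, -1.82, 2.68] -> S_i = Random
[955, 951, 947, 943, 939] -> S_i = 955 + -4*i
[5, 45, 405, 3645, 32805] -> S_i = 5*9^i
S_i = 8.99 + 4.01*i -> [8.99, 13.0, 17.01, 21.02, 25.03]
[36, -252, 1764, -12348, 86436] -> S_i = 36*-7^i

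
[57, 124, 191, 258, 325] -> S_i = 57 + 67*i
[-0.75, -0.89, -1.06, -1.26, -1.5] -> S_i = -0.75*1.19^i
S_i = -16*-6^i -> [-16, 96, -576, 3456, -20736]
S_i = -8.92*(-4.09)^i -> [-8.92, 36.48, -149.21, 610.29, -2496.08]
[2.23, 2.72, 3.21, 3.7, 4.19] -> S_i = 2.23 + 0.49*i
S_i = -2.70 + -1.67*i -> [-2.7, -4.37, -6.04, -7.71, -9.38]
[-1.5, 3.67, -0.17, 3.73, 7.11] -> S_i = Random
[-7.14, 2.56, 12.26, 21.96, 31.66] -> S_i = -7.14 + 9.70*i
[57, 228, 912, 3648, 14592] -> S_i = 57*4^i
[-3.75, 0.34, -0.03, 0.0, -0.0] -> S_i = -3.75*(-0.09)^i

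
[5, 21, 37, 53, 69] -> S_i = 5 + 16*i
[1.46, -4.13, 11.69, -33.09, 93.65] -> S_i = 1.46*(-2.83)^i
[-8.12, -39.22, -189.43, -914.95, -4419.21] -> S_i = -8.12*4.83^i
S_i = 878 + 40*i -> [878, 918, 958, 998, 1038]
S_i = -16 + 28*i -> [-16, 12, 40, 68, 96]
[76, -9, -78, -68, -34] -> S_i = Random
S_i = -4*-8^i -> [-4, 32, -256, 2048, -16384]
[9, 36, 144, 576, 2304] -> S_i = 9*4^i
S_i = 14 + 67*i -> [14, 81, 148, 215, 282]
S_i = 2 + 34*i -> [2, 36, 70, 104, 138]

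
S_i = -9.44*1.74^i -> [-9.44, -16.43, -28.58, -49.73, -86.53]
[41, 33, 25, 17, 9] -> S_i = 41 + -8*i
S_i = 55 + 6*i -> [55, 61, 67, 73, 79]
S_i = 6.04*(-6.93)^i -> [6.04, -41.86, 290.07, -2010.19, 13930.6]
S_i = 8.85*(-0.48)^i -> [8.85, -4.25, 2.04, -0.98, 0.47]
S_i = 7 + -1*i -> [7, 6, 5, 4, 3]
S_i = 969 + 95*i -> [969, 1064, 1159, 1254, 1349]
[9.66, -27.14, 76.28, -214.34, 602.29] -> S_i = 9.66*(-2.81)^i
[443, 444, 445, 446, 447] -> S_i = 443 + 1*i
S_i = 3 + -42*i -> [3, -39, -81, -123, -165]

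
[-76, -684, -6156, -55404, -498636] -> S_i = -76*9^i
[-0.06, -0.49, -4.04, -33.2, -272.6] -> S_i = -0.06*8.21^i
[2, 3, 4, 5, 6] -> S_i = 2 + 1*i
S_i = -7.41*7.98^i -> [-7.41, -59.13, -471.87, -3765.54, -30048.98]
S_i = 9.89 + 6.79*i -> [9.89, 16.68, 23.47, 30.26, 37.05]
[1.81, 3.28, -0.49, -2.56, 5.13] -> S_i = Random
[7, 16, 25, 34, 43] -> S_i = 7 + 9*i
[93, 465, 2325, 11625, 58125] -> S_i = 93*5^i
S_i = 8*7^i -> [8, 56, 392, 2744, 19208]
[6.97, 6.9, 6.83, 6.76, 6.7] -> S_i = 6.97*0.99^i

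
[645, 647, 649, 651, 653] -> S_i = 645 + 2*i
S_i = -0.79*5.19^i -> [-0.79, -4.1, -21.28, -110.44, -573.19]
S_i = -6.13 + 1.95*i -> [-6.13, -4.18, -2.23, -0.28, 1.67]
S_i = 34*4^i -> [34, 136, 544, 2176, 8704]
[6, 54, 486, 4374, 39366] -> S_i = 6*9^i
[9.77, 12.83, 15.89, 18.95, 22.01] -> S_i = 9.77 + 3.06*i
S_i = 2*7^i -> [2, 14, 98, 686, 4802]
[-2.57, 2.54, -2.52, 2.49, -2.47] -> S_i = -2.57*(-0.99)^i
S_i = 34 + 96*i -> [34, 130, 226, 322, 418]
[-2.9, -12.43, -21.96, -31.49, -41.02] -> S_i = -2.90 + -9.53*i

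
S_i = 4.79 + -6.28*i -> [4.79, -1.49, -7.77, -14.05, -20.33]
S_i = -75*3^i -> [-75, -225, -675, -2025, -6075]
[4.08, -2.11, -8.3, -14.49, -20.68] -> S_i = 4.08 + -6.19*i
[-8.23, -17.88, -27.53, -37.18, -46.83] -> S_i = -8.23 + -9.65*i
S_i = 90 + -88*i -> [90, 2, -86, -174, -262]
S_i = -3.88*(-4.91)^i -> [-3.88, 19.05, -93.54, 459.28, -2255.06]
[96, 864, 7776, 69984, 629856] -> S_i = 96*9^i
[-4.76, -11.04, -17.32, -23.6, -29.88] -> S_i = -4.76 + -6.28*i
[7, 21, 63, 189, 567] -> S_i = 7*3^i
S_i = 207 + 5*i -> [207, 212, 217, 222, 227]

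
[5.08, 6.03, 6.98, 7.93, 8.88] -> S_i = 5.08 + 0.95*i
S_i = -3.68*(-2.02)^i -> [-3.68, 7.43, -15.02, 30.33, -61.27]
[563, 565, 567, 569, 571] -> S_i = 563 + 2*i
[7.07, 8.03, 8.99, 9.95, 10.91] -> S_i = 7.07 + 0.96*i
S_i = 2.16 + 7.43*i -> [2.16, 9.59, 17.02, 24.45, 31.88]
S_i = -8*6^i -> [-8, -48, -288, -1728, -10368]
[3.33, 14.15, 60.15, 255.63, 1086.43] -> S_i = 3.33*4.25^i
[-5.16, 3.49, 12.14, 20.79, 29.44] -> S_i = -5.16 + 8.65*i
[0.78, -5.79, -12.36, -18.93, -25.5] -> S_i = 0.78 + -6.57*i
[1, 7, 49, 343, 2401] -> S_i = 1*7^i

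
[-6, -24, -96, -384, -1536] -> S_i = -6*4^i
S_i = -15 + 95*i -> [-15, 80, 175, 270, 365]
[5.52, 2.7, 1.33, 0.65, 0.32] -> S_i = 5.52*0.49^i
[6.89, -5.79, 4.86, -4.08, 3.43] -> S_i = 6.89*(-0.84)^i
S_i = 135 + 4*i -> [135, 139, 143, 147, 151]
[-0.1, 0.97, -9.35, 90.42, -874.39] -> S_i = -0.10*(-9.67)^i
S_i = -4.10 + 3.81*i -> [-4.1, -0.29, 3.52, 7.33, 11.14]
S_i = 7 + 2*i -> [7, 9, 11, 13, 15]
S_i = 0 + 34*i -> [0, 34, 68, 102, 136]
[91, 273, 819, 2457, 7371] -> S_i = 91*3^i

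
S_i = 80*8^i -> [80, 640, 5120, 40960, 327680]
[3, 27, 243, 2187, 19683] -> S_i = 3*9^i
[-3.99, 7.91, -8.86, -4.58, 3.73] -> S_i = Random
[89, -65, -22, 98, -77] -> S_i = Random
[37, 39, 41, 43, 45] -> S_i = 37 + 2*i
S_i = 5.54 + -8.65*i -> [5.54, -3.11, -11.76, -20.41, -29.06]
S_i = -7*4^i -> [-7, -28, -112, -448, -1792]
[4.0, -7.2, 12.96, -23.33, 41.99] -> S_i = 4.00*(-1.80)^i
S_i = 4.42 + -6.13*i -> [4.42, -1.71, -7.84, -13.97, -20.1]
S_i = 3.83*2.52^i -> [3.83, 9.65, 24.32, 61.29, 154.45]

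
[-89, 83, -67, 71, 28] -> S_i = Random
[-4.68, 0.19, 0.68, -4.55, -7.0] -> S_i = Random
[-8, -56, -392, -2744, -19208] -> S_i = -8*7^i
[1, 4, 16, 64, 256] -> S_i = 1*4^i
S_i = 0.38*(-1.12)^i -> [0.38, -0.43, 0.48, -0.53, 0.6]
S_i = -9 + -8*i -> [-9, -17, -25, -33, -41]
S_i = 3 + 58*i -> [3, 61, 119, 177, 235]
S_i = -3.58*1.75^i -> [-3.58, -6.26, -10.96, -19.19, -33.58]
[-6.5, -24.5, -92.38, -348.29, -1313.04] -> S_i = -6.50*3.77^i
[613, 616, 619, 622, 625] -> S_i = 613 + 3*i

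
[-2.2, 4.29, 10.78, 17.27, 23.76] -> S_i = -2.20 + 6.49*i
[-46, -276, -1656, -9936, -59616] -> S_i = -46*6^i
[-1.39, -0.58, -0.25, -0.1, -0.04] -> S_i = -1.39*0.42^i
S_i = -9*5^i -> [-9, -45, -225, -1125, -5625]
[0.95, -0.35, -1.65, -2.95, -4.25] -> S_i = 0.95 + -1.30*i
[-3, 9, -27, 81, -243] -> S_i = -3*-3^i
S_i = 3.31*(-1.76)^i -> [3.31, -5.83, 10.25, -18.05, 31.76]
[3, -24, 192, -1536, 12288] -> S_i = 3*-8^i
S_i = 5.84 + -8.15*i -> [5.84, -2.31, -10.46, -18.61, -26.76]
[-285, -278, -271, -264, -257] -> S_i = -285 + 7*i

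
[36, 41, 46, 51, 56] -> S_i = 36 + 5*i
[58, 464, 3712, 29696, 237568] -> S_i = 58*8^i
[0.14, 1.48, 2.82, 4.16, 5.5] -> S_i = 0.14 + 1.34*i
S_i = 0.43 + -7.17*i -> [0.43, -6.74, -13.91, -21.08, -28.25]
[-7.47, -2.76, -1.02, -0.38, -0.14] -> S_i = -7.47*0.37^i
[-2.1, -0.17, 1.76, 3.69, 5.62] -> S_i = -2.10 + 1.93*i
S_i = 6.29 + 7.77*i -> [6.29, 14.06, 21.83, 29.6, 37.37]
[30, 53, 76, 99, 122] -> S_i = 30 + 23*i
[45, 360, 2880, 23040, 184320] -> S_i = 45*8^i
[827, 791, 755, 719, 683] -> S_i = 827 + -36*i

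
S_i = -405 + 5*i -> [-405, -400, -395, -390, -385]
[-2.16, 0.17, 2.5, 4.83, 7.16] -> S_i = -2.16 + 2.33*i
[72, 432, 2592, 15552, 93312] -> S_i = 72*6^i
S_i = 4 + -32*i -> [4, -28, -60, -92, -124]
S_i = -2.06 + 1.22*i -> [-2.06, -0.84, 0.38, 1.6, 2.82]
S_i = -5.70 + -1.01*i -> [-5.7, -6.71, -7.72, -8.73, -9.74]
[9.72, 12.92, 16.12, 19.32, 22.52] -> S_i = 9.72 + 3.20*i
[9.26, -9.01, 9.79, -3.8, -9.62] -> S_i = Random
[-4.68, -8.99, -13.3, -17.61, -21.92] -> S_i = -4.68 + -4.31*i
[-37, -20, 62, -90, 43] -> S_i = Random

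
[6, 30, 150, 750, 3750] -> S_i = 6*5^i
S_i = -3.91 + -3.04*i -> [-3.91, -6.95, -9.99, -13.03, -16.07]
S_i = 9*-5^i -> [9, -45, 225, -1125, 5625]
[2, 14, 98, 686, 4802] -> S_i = 2*7^i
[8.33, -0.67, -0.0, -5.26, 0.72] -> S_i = Random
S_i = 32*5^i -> [32, 160, 800, 4000, 20000]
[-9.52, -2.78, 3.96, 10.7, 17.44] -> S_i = -9.52 + 6.74*i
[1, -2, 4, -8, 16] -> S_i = 1*-2^i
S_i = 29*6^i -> [29, 174, 1044, 6264, 37584]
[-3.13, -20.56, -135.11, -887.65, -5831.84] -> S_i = -3.13*6.57^i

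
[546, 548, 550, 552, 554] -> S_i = 546 + 2*i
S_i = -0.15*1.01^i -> [-0.15, -0.15, -0.15, -0.15, -0.16]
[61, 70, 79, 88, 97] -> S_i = 61 + 9*i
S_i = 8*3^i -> [8, 24, 72, 216, 648]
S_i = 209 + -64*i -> [209, 145, 81, 17, -47]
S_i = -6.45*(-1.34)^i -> [-6.45, 8.64, -11.58, 15.52, -20.8]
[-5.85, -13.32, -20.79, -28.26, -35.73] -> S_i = -5.85 + -7.47*i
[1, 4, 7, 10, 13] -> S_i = 1 + 3*i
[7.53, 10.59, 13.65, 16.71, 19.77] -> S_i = 7.53 + 3.06*i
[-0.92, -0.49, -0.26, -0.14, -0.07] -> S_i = -0.92*0.53^i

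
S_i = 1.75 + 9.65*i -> [1.75, 11.4, 21.05, 30.7, 40.35]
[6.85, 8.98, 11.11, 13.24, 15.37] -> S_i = 6.85 + 2.13*i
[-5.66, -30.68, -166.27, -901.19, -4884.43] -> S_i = -5.66*5.42^i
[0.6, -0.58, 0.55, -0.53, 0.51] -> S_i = 0.60*(-0.96)^i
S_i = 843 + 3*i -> [843, 846, 849, 852, 855]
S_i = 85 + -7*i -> [85, 78, 71, 64, 57]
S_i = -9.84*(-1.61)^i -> [-9.84, 15.84, -25.51, 41.07, -66.11]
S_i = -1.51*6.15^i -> [-1.51, -9.29, -57.11, -351.24, -2160.12]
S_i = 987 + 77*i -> [987, 1064, 1141, 1218, 1295]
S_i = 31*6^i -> [31, 186, 1116, 6696, 40176]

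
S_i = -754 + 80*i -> [-754, -674, -594, -514, -434]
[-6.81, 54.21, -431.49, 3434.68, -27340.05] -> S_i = -6.81*(-7.96)^i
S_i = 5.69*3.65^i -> [5.69, 20.77, 75.81, 276.69, 1009.91]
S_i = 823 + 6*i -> [823, 829, 835, 841, 847]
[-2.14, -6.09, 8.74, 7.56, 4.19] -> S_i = Random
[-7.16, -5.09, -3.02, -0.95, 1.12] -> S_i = -7.16 + 2.07*i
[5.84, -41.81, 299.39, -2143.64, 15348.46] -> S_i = 5.84*(-7.16)^i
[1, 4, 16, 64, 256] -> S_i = 1*4^i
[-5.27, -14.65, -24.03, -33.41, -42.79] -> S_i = -5.27 + -9.38*i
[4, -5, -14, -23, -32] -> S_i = 4 + -9*i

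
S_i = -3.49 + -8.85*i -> [-3.49, -12.34, -21.19, -30.04, -38.89]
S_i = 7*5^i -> [7, 35, 175, 875, 4375]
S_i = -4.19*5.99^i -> [-4.19, -25.1, -150.34, -900.52, -5394.13]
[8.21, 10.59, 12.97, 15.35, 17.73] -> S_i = 8.21 + 2.38*i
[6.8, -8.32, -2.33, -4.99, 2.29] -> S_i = Random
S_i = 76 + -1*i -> [76, 75, 74, 73, 72]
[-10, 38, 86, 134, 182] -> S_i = -10 + 48*i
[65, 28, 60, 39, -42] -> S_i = Random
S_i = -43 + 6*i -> [-43, -37, -31, -25, -19]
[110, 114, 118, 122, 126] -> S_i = 110 + 4*i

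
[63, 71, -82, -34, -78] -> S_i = Random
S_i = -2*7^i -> [-2, -14, -98, -686, -4802]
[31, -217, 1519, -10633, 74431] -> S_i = 31*-7^i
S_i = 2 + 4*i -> [2, 6, 10, 14, 18]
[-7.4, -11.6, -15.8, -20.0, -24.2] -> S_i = -7.40 + -4.20*i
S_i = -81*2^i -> [-81, -162, -324, -648, -1296]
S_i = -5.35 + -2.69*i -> [-5.35, -8.04, -10.73, -13.42, -16.11]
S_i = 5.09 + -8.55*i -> [5.09, -3.46, -12.01, -20.56, -29.11]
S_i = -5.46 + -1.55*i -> [-5.46, -7.01, -8.56, -10.11, -11.66]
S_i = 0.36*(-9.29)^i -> [0.36, -3.34, 31.07, -288.64, 2681.42]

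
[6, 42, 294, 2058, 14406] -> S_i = 6*7^i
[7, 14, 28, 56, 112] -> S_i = 7*2^i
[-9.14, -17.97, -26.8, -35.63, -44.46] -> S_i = -9.14 + -8.83*i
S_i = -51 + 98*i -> [-51, 47, 145, 243, 341]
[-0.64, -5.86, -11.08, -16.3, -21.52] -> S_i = -0.64 + -5.22*i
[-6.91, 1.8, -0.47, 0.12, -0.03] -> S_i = -6.91*(-0.26)^i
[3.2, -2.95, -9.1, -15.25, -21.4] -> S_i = 3.20 + -6.15*i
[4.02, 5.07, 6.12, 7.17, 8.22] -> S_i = 4.02 + 1.05*i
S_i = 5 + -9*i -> [5, -4, -13, -22, -31]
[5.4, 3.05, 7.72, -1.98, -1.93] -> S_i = Random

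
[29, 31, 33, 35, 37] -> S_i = 29 + 2*i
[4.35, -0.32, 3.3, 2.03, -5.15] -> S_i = Random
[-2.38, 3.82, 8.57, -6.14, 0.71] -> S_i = Random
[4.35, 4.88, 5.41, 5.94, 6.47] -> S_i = 4.35 + 0.53*i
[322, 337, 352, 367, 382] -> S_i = 322 + 15*i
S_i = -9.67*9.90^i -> [-9.67, -95.73, -947.76, -9382.79, -92889.63]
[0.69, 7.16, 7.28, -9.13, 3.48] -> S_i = Random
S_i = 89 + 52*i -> [89, 141, 193, 245, 297]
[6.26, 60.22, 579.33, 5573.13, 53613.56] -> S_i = 6.26*9.62^i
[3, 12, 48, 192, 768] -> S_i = 3*4^i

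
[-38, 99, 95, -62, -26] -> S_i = Random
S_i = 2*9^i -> [2, 18, 162, 1458, 13122]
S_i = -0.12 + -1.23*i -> [-0.12, -1.35, -2.58, -3.81, -5.04]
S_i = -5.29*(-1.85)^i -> [-5.29, 9.79, -18.11, 33.49, -61.96]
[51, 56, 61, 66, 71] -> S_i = 51 + 5*i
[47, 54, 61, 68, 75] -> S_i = 47 + 7*i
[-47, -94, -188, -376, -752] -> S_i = -47*2^i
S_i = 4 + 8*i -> [4, 12, 20, 28, 36]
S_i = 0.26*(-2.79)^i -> [0.26, -0.73, 2.02, -5.65, 15.75]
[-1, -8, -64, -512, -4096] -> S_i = -1*8^i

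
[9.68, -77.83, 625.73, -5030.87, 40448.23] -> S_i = 9.68*(-8.04)^i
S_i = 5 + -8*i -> [5, -3, -11, -19, -27]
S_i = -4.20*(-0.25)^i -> [-4.2, 1.05, -0.26, 0.07, -0.02]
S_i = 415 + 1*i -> [415, 416, 417, 418, 419]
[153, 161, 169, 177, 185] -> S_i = 153 + 8*i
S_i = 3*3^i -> [3, 9, 27, 81, 243]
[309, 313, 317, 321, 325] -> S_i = 309 + 4*i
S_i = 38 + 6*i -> [38, 44, 50, 56, 62]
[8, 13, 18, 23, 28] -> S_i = 8 + 5*i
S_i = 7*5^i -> [7, 35, 175, 875, 4375]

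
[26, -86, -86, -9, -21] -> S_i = Random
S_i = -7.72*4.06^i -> [-7.72, -31.34, -127.25, -516.65, -2097.59]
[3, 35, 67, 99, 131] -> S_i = 3 + 32*i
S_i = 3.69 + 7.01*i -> [3.69, 10.7, 17.71, 24.72, 31.73]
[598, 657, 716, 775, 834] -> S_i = 598 + 59*i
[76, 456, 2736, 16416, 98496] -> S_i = 76*6^i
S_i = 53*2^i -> [53, 106, 212, 424, 848]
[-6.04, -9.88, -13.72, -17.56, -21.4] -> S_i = -6.04 + -3.84*i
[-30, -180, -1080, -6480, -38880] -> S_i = -30*6^i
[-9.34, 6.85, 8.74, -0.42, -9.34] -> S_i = Random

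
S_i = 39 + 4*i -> [39, 43, 47, 51, 55]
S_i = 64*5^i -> [64, 320, 1600, 8000, 40000]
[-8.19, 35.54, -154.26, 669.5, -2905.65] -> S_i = -8.19*(-4.34)^i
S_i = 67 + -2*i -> [67, 65, 63, 61, 59]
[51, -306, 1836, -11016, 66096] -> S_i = 51*-6^i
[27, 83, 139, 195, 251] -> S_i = 27 + 56*i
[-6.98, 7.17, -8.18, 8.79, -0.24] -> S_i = Random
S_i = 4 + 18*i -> [4, 22, 40, 58, 76]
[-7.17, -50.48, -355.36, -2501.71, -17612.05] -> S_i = -7.17*7.04^i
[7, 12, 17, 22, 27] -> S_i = 7 + 5*i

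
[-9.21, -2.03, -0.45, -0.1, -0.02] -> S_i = -9.21*0.22^i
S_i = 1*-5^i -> [1, -5, 25, -125, 625]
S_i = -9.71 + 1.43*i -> [-9.71, -8.28, -6.85, -5.42, -3.99]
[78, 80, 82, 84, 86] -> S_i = 78 + 2*i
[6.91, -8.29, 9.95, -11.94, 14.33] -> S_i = 6.91*(-1.20)^i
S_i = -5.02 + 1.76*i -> [-5.02, -3.26, -1.5, 0.26, 2.02]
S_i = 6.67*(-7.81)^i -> [6.67, -52.09, 406.84, -3177.45, 24815.9]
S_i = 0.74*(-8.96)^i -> [0.74, -6.63, 59.41, -532.3, 4769.4]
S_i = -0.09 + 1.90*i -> [-0.09, 1.81, 3.71, 5.61, 7.51]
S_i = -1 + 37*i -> [-1, 36, 73, 110, 147]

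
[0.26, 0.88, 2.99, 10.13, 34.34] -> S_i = 0.26*3.39^i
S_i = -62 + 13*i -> [-62, -49, -36, -23, -10]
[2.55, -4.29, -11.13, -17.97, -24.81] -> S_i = 2.55 + -6.84*i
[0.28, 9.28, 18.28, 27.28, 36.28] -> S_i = 0.28 + 9.00*i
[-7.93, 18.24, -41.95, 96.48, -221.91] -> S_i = -7.93*(-2.30)^i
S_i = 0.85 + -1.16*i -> [0.85, -0.31, -1.47, -2.63, -3.79]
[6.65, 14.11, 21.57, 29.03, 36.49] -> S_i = 6.65 + 7.46*i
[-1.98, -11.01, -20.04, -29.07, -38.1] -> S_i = -1.98 + -9.03*i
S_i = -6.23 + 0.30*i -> [-6.23, -5.93, -5.63, -5.33, -5.03]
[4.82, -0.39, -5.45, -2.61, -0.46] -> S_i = Random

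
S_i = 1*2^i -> [1, 2, 4, 8, 16]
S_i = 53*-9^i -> [53, -477, 4293, -38637, 347733]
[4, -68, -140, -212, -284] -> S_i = 4 + -72*i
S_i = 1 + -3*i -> [1, -2, -5, -8, -11]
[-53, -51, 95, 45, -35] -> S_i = Random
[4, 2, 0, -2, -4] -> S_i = 4 + -2*i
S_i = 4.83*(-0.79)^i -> [4.83, -3.82, 3.01, -2.38, 1.88]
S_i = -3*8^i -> [-3, -24, -192, -1536, -12288]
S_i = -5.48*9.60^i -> [-5.48, -52.61, -505.04, -4848.35, -46544.19]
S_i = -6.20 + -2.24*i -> [-6.2, -8.44, -10.68, -12.92, -15.16]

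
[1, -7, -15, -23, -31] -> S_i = 1 + -8*i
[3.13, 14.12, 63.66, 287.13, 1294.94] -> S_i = 3.13*4.51^i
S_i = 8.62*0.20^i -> [8.62, 1.72, 0.34, 0.07, 0.01]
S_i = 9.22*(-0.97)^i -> [9.22, -8.94, 8.68, -8.41, 8.16]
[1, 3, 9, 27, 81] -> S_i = 1*3^i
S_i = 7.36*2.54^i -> [7.36, 18.69, 47.48, 120.61, 306.35]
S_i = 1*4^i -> [1, 4, 16, 64, 256]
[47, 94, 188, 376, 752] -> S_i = 47*2^i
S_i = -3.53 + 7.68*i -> [-3.53, 4.15, 11.83, 19.51, 27.19]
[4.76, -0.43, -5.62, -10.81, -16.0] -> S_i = 4.76 + -5.19*i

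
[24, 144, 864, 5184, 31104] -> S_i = 24*6^i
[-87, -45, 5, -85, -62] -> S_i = Random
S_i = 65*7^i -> [65, 455, 3185, 22295, 156065]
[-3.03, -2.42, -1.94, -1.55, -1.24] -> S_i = -3.03*0.80^i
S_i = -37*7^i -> [-37, -259, -1813, -12691, -88837]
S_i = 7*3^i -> [7, 21, 63, 189, 567]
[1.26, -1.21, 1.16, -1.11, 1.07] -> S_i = 1.26*(-0.96)^i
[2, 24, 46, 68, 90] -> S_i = 2 + 22*i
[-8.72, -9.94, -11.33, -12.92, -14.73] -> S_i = -8.72*1.14^i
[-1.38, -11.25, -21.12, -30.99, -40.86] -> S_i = -1.38 + -9.87*i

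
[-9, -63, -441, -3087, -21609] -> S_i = -9*7^i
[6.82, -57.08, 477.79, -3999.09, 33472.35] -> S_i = 6.82*(-8.37)^i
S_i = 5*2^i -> [5, 10, 20, 40, 80]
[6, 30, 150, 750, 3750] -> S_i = 6*5^i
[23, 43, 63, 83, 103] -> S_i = 23 + 20*i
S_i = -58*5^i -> [-58, -290, -1450, -7250, -36250]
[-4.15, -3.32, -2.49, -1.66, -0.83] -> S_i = -4.15 + 0.83*i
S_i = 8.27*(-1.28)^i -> [8.27, -10.59, 13.55, -17.34, 22.2]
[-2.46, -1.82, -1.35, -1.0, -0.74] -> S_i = -2.46*0.74^i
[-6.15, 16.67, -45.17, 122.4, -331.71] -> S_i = -6.15*(-2.71)^i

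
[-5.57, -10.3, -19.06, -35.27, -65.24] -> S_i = -5.57*1.85^i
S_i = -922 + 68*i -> [-922, -854, -786, -718, -650]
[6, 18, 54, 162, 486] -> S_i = 6*3^i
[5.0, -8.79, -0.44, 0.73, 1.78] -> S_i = Random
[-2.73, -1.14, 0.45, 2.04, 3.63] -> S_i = -2.73 + 1.59*i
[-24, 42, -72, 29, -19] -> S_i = Random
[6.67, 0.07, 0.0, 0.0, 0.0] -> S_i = 6.67*0.01^i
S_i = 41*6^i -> [41, 246, 1476, 8856, 53136]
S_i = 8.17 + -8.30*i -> [8.17, -0.13, -8.43, -16.73, -25.03]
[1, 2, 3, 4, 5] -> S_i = 1 + 1*i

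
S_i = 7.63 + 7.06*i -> [7.63, 14.69, 21.75, 28.81, 35.87]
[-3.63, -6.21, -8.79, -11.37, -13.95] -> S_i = -3.63 + -2.58*i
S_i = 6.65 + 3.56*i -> [6.65, 10.21, 13.77, 17.33, 20.89]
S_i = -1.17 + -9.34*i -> [-1.17, -10.51, -19.85, -29.19, -38.53]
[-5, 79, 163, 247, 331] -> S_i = -5 + 84*i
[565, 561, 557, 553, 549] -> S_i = 565 + -4*i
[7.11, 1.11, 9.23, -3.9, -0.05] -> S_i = Random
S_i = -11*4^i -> [-11, -44, -176, -704, -2816]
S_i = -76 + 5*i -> [-76, -71, -66, -61, -56]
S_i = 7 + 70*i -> [7, 77, 147, 217, 287]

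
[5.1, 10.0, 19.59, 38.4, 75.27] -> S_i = 5.10*1.96^i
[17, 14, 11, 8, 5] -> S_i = 17 + -3*i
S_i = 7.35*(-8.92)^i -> [7.35, -65.56, 584.81, -5216.53, 46531.47]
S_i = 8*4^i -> [8, 32, 128, 512, 2048]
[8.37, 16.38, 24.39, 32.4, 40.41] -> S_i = 8.37 + 8.01*i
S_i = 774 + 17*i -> [774, 791, 808, 825, 842]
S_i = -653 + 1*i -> [-653, -652, -651, -650, -649]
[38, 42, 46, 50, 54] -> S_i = 38 + 4*i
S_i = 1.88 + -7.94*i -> [1.88, -6.06, -14.0, -21.94, -29.88]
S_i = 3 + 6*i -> [3, 9, 15, 21, 27]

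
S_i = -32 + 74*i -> [-32, 42, 116, 190, 264]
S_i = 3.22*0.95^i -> [3.22, 3.06, 2.91, 2.76, 2.62]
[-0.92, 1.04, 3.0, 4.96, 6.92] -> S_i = -0.92 + 1.96*i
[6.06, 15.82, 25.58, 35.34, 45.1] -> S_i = 6.06 + 9.76*i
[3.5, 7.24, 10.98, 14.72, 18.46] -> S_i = 3.50 + 3.74*i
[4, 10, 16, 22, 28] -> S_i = 4 + 6*i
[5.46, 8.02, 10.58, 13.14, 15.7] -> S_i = 5.46 + 2.56*i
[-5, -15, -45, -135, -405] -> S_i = -5*3^i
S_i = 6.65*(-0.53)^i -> [6.65, -3.52, 1.87, -0.99, 0.52]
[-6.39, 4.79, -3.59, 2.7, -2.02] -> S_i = -6.39*(-0.75)^i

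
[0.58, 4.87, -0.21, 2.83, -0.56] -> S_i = Random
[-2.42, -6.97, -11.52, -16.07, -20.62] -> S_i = -2.42 + -4.55*i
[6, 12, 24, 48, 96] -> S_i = 6*2^i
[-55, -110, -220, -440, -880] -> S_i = -55*2^i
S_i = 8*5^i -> [8, 40, 200, 1000, 5000]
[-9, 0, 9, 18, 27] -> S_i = -9 + 9*i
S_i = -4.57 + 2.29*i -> [-4.57, -2.28, 0.01, 2.3, 4.59]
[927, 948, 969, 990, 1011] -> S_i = 927 + 21*i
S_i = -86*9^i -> [-86, -774, -6966, -62694, -564246]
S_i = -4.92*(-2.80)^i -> [-4.92, 13.78, -38.57, 108.0, -302.41]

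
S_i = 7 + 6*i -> [7, 13, 19, 25, 31]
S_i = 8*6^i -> [8, 48, 288, 1728, 10368]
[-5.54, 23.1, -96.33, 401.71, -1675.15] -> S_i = -5.54*(-4.17)^i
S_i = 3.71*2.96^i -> [3.71, 10.98, 32.51, 96.22, 284.8]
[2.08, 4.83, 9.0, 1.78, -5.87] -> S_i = Random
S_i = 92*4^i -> [92, 368, 1472, 5888, 23552]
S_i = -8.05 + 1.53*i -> [-8.05, -6.52, -4.99, -3.46, -1.93]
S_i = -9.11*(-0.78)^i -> [-9.11, 7.11, -5.54, 4.32, -3.37]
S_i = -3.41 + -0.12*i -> [-3.41, -3.53, -3.65, -3.77, -3.89]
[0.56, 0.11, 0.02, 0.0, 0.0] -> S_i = 0.56*0.19^i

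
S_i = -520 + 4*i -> [-520, -516, -512, -508, -504]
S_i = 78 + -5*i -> [78, 73, 68, 63, 58]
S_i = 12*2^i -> [12, 24, 48, 96, 192]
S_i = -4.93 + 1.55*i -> [-4.93, -3.38, -1.83, -0.28, 1.27]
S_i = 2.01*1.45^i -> [2.01, 2.91, 4.23, 6.13, 8.89]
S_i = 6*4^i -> [6, 24, 96, 384, 1536]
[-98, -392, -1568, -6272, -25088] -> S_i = -98*4^i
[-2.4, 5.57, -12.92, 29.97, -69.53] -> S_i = -2.40*(-2.32)^i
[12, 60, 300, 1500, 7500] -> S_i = 12*5^i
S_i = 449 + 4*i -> [449, 453, 457, 461, 465]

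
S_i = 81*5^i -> [81, 405, 2025, 10125, 50625]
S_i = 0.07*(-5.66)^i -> [0.07, -0.4, 2.24, -12.69, 71.84]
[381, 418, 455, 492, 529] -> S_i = 381 + 37*i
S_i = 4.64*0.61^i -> [4.64, 2.83, 1.73, 1.05, 0.64]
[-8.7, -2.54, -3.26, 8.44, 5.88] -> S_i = Random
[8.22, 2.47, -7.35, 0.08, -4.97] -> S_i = Random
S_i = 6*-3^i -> [6, -18, 54, -162, 486]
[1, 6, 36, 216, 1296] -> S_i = 1*6^i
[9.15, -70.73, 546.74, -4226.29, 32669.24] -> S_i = 9.15*(-7.73)^i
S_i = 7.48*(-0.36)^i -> [7.48, -2.69, 0.97, -0.35, 0.13]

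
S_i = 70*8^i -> [70, 560, 4480, 35840, 286720]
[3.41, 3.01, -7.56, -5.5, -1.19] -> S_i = Random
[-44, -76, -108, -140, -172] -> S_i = -44 + -32*i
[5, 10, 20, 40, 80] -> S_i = 5*2^i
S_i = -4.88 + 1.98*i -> [-4.88, -2.9, -0.92, 1.06, 3.04]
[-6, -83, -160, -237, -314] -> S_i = -6 + -77*i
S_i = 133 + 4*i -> [133, 137, 141, 145, 149]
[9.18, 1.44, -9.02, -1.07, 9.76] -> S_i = Random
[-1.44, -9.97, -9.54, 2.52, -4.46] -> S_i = Random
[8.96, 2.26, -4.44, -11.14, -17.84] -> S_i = 8.96 + -6.70*i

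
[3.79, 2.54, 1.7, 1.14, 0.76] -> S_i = 3.79*0.67^i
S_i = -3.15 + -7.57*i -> [-3.15, -10.72, -18.29, -25.86, -33.43]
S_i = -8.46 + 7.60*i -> [-8.46, -0.86, 6.74, 14.34, 21.94]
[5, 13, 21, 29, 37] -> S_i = 5 + 8*i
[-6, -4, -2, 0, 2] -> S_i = -6 + 2*i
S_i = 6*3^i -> [6, 18, 54, 162, 486]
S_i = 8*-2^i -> [8, -16, 32, -64, 128]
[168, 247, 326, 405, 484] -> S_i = 168 + 79*i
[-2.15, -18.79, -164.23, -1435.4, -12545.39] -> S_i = -2.15*8.74^i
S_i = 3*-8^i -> [3, -24, 192, -1536, 12288]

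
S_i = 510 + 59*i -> [510, 569, 628, 687, 746]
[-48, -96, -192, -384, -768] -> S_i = -48*2^i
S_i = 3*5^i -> [3, 15, 75, 375, 1875]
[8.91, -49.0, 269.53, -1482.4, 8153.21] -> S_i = 8.91*(-5.50)^i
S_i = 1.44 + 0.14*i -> [1.44, 1.58, 1.72, 1.86, 2.0]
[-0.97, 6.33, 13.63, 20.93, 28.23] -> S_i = -0.97 + 7.30*i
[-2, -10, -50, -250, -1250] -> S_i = -2*5^i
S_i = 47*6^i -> [47, 282, 1692, 10152, 60912]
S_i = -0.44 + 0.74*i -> [-0.44, 0.3, 1.04, 1.78, 2.52]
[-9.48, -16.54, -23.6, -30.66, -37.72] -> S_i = -9.48 + -7.06*i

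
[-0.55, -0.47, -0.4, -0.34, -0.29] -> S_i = -0.55*0.85^i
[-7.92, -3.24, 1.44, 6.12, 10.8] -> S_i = -7.92 + 4.68*i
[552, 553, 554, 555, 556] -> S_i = 552 + 1*i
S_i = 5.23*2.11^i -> [5.23, 11.04, 23.28, 49.13, 103.66]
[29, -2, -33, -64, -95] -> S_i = 29 + -31*i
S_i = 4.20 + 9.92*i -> [4.2, 14.12, 24.04, 33.96, 43.88]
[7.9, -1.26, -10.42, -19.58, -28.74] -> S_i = 7.90 + -9.16*i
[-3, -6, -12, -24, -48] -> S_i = -3*2^i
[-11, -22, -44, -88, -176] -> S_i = -11*2^i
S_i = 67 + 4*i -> [67, 71, 75, 79, 83]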